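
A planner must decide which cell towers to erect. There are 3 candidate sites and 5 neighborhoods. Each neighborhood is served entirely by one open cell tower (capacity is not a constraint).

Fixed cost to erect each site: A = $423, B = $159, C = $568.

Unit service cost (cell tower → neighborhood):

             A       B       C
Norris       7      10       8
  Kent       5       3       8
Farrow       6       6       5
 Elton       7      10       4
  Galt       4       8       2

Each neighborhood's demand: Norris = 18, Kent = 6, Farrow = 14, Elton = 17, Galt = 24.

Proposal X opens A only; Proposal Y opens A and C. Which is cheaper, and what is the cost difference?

Proposal X is cheaper by 455.

Proposal X: {A}: Norris→A 7·18=126, Kent→A 5·6=30, Farrow→A 6·14=84, Elton→A 7·17=119, Galt→A 4·24=96. Service 455; fixed 423; total 878.
Proposal Y: {A, C}: Norris→A 7·18=126, Kent→A 5·6=30, Farrow→C 5·14=70, Elton→C 4·17=68, Galt→C 2·24=48. Service 342; fixed 991; total 1333.
Difference: |878 − 1333| = 455.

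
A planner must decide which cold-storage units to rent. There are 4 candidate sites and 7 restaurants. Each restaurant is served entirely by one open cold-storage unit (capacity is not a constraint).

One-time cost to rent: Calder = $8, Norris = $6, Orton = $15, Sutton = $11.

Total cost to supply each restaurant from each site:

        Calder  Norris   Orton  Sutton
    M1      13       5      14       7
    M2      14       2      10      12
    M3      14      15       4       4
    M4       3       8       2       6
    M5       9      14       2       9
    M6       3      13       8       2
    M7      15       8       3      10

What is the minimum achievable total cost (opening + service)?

For any fixed open set, each restaurant goes to its cheapest open site; total = fixed + service.
{Norris, Orton}: M1→Norris 5, M2→Norris 2, M3→Orton 4, M4→Orton 2, M5→Orton 2, M6→Orton 8, M7→Orton 3. Service 26; fixed 21; total 47.
{Calder, Norris, Orton}: service 21 + fixed 29 = 50
{Norris, Orton, Sutton}: service 20 + fixed 32 = 52
{Calder, Norris, Orton, Sutton}: service 20 + fixed 40 = 60
(All 15 nonempty subsets were checked; Norris and Orton is lowest.)

Minimum total cost: 47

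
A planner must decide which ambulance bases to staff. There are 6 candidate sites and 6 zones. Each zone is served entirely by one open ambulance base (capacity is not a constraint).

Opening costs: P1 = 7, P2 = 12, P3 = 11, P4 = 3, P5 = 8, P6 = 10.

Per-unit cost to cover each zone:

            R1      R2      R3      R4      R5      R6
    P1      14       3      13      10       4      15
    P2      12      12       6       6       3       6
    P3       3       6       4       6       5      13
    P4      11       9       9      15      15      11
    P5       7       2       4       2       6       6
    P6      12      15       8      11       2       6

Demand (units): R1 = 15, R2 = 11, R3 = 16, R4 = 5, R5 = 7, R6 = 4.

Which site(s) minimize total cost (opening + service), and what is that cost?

Open P3, P5 and P6; minimum total cost 208.

For any fixed open set, each zone goes to its cheapest open site; total = fixed + service.
{P3, P5, P6}: R1→P3 3·15=45, R2→P5 2·11=22, R3→P3 4·16=64, R4→P5 2·5=10, R5→P6 2·7=14, R6→P5 6·4=24. Service 179; fixed 29; total 208.
{P3, P4, P5, P6}: R1→P3 3·15=45, R2→P5 2·11=22, R3→P3 4·16=64, R4→P5 2·5=10, R5→P6 2·7=14, R6→P5 6·4=24. Service 179; fixed 32; total 211.
{P1, P3, P5, P6}: R1→P3 3·15=45, R2→P5 2·11=22, R3→P3 4·16=64, R4→P5 2·5=10, R5→P6 2·7=14, R6→P5 6·4=24. Service 179; fixed 36; total 215.
{P1, P2, P3, P4, P5, P6}: R1→P3 3·15=45, R2→P5 2·11=22, R3→P3 4·16=64, R4→P5 2·5=10, R5→P6 2·7=14, R6→P2 6·4=24. Service 179; fixed 51; total 230.
No other subset beats 208.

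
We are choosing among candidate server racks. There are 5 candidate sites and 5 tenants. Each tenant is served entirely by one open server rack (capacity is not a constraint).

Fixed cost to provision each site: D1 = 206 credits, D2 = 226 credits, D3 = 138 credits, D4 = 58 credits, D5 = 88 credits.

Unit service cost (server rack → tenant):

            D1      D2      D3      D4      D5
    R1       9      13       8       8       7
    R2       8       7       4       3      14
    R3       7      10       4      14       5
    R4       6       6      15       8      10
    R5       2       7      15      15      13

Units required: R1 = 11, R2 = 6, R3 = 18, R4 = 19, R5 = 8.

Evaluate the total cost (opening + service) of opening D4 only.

Each tenant is assigned to its cheapest site among the open ones.
{D4}: R1→D4 8·11=88, R2→D4 3·6=18, R3→D4 14·18=252, R4→D4 8·19=152, R5→D4 15·8=120. Service 630; fixed 58; total 688.

Total cost: 688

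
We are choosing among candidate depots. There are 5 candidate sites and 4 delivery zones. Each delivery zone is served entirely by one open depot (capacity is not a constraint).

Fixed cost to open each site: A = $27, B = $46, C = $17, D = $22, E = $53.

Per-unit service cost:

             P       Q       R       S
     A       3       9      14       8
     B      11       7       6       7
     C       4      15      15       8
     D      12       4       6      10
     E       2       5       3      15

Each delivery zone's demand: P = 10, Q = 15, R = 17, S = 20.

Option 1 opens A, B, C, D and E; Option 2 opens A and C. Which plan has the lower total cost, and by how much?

Option 1 is cheaper by 171.

Option 1: {A, B, C, D, E}: P→E 2·10=20, Q→D 4·15=60, R→E 3·17=51, S→B 7·20=140. Service 271; fixed 165; total 436.
Option 2: {A, C}: P→A 3·10=30, Q→A 9·15=135, R→A 14·17=238, S→A 8·20=160. Service 563; fixed 44; total 607.
Difference: |436 − 607| = 171.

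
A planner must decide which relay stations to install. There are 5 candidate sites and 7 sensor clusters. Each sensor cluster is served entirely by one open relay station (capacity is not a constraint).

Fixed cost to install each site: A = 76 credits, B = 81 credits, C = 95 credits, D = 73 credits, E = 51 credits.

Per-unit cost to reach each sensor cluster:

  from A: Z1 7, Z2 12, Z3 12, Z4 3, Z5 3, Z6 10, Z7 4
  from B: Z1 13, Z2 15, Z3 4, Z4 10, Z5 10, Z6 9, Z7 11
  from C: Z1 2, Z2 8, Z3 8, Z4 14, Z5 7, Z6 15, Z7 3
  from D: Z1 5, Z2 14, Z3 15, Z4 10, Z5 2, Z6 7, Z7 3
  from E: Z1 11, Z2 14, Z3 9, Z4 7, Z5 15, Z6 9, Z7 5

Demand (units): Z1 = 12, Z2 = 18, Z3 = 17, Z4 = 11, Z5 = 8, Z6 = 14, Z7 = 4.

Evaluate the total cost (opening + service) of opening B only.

Total cost: 935

Each sensor cluster is assigned to its cheapest site among the open ones.
{B}: Z1→B 13·12=156, Z2→B 15·18=270, Z3→B 4·17=68, Z4→B 10·11=110, Z5→B 10·8=80, Z6→B 9·14=126, Z7→B 11·4=44. Service 854; fixed 81; total 935.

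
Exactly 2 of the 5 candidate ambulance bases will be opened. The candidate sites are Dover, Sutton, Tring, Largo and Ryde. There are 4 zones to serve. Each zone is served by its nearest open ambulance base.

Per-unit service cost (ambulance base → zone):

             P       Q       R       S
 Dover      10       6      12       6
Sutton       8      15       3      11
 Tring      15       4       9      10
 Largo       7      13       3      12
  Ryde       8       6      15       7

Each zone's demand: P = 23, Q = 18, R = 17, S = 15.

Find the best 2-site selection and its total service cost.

Choose Dover and Largo; total service cost 410.

With exactly 2 open, each zone uses its cheapest among the chosen.
{Dover, Largo}: P→Largo 7·23=161, Q→Dover 6·18=108, R→Largo 3·17=51, S→Dover 6·15=90. Service cost 410.
{Largo, Ryde}: service cost 425
{Dover, Sutton}: service cost 433
Among all 10 size-2 choices, {Dover, Largo} is lowest.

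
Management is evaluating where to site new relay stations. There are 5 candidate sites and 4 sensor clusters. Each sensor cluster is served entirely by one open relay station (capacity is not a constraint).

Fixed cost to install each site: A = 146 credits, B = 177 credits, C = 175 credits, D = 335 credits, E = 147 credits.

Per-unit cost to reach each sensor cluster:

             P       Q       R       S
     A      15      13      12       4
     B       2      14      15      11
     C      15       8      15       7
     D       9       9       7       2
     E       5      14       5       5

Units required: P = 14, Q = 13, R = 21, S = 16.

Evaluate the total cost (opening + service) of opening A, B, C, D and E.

Each sensor cluster is assigned to its cheapest site among the open ones.
{A, B, C, D, E}: P→B 2·14=28, Q→C 8·13=104, R→E 5·21=105, S→D 2·16=32. Service 269; fixed 980; total 1249.

Total cost: 1249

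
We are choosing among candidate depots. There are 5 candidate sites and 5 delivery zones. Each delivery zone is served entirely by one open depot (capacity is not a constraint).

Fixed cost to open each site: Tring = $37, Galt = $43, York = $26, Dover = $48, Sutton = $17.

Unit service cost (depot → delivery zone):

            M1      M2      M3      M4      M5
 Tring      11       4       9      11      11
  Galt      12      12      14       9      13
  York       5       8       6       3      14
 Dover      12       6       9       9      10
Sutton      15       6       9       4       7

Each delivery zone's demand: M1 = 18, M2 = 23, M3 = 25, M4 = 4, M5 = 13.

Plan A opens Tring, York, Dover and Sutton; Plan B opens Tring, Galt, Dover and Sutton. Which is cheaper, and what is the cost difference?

Plan A: {Tring, York, Dover, Sutton}: M1→York 5·18=90, M2→Tring 4·23=92, M3→York 6·25=150, M4→York 3·4=12, M5→Sutton 7·13=91. Service 435; fixed 128; total 563.
Plan B: {Tring, Galt, Dover, Sutton}: M1→Tring 11·18=198, M2→Tring 4·23=92, M3→Tring 9·25=225, M4→Sutton 4·4=16, M5→Sutton 7·13=91. Service 622; fixed 145; total 767.
Difference: |563 − 767| = 204.

Plan A is cheaper by 204.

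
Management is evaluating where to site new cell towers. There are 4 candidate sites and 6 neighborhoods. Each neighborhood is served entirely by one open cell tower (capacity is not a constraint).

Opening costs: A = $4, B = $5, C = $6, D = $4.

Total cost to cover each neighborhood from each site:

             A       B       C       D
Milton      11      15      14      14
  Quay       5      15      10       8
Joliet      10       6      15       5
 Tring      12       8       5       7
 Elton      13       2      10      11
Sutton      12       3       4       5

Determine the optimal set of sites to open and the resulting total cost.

For any fixed open set, each neighborhood goes to its cheapest open site; total = fixed + service.
{A, B}: Milton→A 11, Quay→A 5, Joliet→B 6, Tring→B 8, Elton→B 2, Sutton→B 3. Service 35; fixed 9; total 44.
{A, B, D}: service 33 + fixed 13 = 46
{A, B, C}: service 32 + fixed 15 = 47
{A, B, C, D}: Milton→A 11, Quay→A 5, Joliet→D 5, Tring→C 5, Elton→B 2, Sutton→B 3. Service 31; fixed 19; total 50.
No other subset beats 44.

Open A and B; minimum total cost 44.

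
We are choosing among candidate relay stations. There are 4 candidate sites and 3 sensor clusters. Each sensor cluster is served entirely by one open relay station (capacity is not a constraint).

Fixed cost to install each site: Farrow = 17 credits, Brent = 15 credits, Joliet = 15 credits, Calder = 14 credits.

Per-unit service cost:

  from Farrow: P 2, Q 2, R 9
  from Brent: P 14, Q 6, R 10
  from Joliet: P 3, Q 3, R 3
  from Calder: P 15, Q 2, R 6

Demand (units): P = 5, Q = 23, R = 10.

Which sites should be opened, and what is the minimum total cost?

Open Farrow and Joliet; minimum total cost 118.

For any fixed open set, each sensor cluster goes to its cheapest open site; total = fixed + service.
{Farrow, Joliet}: P→Farrow 2·5=10, Q→Farrow 2·23=46, R→Joliet 3·10=30. Service 86; fixed 32; total 118.
{Joliet, Calder}: service 91 + fixed 29 = 120
{Joliet}: service 114 + fixed 15 = 129
{Farrow, Brent, Joliet, Calder}: P→Farrow 2·5=10, Q→Farrow 2·23=46, R→Joliet 3·10=30. Service 86; fixed 61; total 147.
No other subset beats 118.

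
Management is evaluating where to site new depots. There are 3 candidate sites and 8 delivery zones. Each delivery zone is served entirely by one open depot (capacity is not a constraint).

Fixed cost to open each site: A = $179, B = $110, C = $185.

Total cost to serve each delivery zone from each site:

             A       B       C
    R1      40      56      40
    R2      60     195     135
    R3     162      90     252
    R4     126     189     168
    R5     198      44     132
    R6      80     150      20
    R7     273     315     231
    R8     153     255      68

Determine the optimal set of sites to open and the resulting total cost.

For any fixed open set, each delivery zone goes to its cheapest open site; total = fixed + service.
{B, C}: R1→C 40, R2→C 135, R3→B 90, R4→C 168, R5→B 44, R6→C 20, R7→C 231, R8→C 68. Service 796; fixed 295; total 1091.
{A, B, C}: service 679 + fixed 474 = 1153
{A, B}: R1→A 40, R2→A 60, R3→B 90, R4→A 126, R5→B 44, R6→A 80, R7→A 273, R8→A 153. Service 866; fixed 289; total 1155.
{B}: service 1294 + fixed 110 = 1404
No other subset beats 1091.

Open B and C; minimum total cost 1091.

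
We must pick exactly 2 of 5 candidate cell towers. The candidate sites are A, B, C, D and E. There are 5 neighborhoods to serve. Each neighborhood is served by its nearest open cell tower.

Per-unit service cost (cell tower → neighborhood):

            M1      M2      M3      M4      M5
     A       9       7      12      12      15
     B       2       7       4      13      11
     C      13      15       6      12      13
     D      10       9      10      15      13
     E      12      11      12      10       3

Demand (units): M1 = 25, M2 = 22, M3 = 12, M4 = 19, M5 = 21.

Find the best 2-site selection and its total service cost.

With exactly 2 open, each neighborhood uses its cheapest among the chosen.
{B, E}: M1→B 2·25=50, M2→B 7·22=154, M3→B 4·12=48, M4→E 10·19=190, M5→E 3·21=63. Service cost 505.
{A, B}: service cost 711
{B, C}: service cost 711
Among all 10 size-2 choices, {B, E} is lowest.

Choose B and E; total service cost 505.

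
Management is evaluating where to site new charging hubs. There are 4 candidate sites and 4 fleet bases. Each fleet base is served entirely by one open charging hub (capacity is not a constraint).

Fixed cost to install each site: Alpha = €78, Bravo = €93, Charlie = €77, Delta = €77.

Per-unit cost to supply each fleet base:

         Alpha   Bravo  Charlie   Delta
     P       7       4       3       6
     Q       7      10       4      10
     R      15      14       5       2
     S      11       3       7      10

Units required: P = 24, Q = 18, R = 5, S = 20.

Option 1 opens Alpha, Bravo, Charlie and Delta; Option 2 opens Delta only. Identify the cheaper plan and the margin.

Option 1 is cheaper by 72.

Option 1: {Alpha, Bravo, Charlie, Delta}: P→Charlie 3·24=72, Q→Charlie 4·18=72, R→Delta 2·5=10, S→Bravo 3·20=60. Service 214; fixed 325; total 539.
Option 2: {Delta}: P→Delta 6·24=144, Q→Delta 10·18=180, R→Delta 2·5=10, S→Delta 10·20=200. Service 534; fixed 77; total 611.
Difference: |539 − 611| = 72.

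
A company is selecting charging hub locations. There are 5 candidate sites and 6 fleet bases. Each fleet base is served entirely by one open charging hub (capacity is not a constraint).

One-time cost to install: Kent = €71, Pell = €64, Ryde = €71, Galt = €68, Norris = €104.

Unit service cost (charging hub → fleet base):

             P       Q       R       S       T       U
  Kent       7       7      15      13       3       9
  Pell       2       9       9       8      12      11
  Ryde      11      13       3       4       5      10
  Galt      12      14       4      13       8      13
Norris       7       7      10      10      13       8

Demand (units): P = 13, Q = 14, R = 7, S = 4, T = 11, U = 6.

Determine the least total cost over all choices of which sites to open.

Minimum total cost: 439

For any fixed open set, each fleet base goes to its cheapest open site; total = fixed + service.
{Pell, Ryde}: P→Pell 2·13=26, Q→Pell 9·14=126, R→Ryde 3·7=21, S→Ryde 4·4=16, T→Ryde 5·11=55, U→Ryde 10·6=60. Service 304; fixed 135; total 439.
{Kent, Pell}: P→Pell 2·13=26, Q→Kent 7·14=98, R→Pell 9·7=63, S→Pell 8·4=32, T→Kent 3·11=33, U→Kent 9·6=54. Service 306; fixed 135; total 441.
{Kent, Pell, Ryde}: service 248 + fixed 206 = 454
{Kent, Pell, Ryde, Galt, Norris}: P→Pell 2·13=26, Q→Kent 7·14=98, R→Ryde 3·7=21, S→Ryde 4·4=16, T→Kent 3·11=33, U→Norris 8·6=48. Service 242; fixed 378; total 620.
No other subset beats 439.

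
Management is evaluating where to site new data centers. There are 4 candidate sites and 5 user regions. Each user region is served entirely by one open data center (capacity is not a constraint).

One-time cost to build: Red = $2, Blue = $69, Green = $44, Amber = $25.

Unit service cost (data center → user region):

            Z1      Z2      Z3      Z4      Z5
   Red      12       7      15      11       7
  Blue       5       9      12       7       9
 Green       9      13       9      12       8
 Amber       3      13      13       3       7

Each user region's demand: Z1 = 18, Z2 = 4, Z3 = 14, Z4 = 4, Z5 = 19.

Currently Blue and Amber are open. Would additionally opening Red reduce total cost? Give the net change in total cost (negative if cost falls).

Yes — net change −6 (cost falls by 6).

Current service cost with {Blue, Amber}: 403.
Adding Red: each user region re-picks its cheapest; new service cost 395, saving 8.
Extra fixed cost: 2. Net change = 2 − 8 = -6.
(Totals: 497 → 491.)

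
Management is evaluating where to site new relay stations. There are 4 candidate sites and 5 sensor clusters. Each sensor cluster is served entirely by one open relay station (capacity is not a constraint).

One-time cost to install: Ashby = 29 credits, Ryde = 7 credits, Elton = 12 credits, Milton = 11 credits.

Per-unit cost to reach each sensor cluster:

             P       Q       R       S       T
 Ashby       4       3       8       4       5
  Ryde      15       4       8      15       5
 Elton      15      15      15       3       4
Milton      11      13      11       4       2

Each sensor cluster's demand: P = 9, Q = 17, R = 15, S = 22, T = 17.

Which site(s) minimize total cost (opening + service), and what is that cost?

For any fixed open set, each sensor cluster goes to its cheapest open site; total = fixed + service.
{Ashby, Elton, Milton}: P→Ashby 4·9=36, Q→Ashby 3·17=51, R→Ashby 8·15=120, S→Elton 3·22=66, T→Milton 2·17=34. Service 307; fixed 52; total 359.
{Ashby, Ryde, Elton, Milton}: P→Ashby 4·9=36, Q→Ashby 3·17=51, R→Ashby 8·15=120, S→Elton 3·22=66, T→Milton 2·17=34. Service 307; fixed 59; total 366.
{Ashby, Milton}: P→Ashby 4·9=36, Q→Ashby 3·17=51, R→Ashby 8·15=120, S→Ashby 4·22=88, T→Milton 2·17=34. Service 329; fixed 40; total 369.
{Ryde}: service 738 + fixed 7 = 745
(All 15 nonempty subsets were checked; Ashby, Elton and Milton is lowest.)

Open Ashby, Elton and Milton; minimum total cost 359.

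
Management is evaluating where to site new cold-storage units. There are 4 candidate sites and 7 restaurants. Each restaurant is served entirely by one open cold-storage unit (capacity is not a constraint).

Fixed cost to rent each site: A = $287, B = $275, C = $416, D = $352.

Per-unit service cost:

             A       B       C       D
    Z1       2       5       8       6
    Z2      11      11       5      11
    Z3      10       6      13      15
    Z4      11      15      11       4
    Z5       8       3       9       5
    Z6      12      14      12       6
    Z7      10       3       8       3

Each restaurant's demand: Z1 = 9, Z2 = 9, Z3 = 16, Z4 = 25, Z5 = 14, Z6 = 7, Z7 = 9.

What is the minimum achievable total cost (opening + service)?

For any fixed open set, each restaurant goes to its cheapest open site; total = fixed + service.
{D}: Z1→D 6·9=54, Z2→D 11·9=99, Z3→D 15·16=240, Z4→D 4·25=100, Z5→D 5·14=70, Z6→D 6·7=42, Z7→D 3·9=27. Service 632; fixed 352; total 984.
{B}: Z1→B 5·9=45, Z2→B 11·9=99, Z3→B 6·16=96, Z4→B 15·25=375, Z5→B 3·14=42, Z6→B 14·7=98, Z7→B 3·9=27. Service 782; fixed 275; total 1057.
{B, D}: Z1→B 5·9=45, Z2→B 11·9=99, Z3→B 6·16=96, Z4→D 4·25=100, Z5→B 3·14=42, Z6→D 6·7=42, Z7→B 3·9=27. Service 451; fixed 627; total 1078.
{A, B, C, D}: service 370 + fixed 1330 = 1700
(All 15 nonempty subsets were checked; D only is lowest.)

Minimum total cost: 984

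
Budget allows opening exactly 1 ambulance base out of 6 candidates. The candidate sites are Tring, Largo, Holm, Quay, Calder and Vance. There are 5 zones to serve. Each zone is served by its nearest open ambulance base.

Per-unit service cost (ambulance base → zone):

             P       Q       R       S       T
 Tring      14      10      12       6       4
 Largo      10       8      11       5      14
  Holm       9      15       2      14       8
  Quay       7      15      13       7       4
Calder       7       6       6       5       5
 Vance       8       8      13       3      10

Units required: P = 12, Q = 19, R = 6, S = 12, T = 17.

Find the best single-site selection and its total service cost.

With exactly 1 open, each zone uses its cheapest among the chosen.
{Calder}: P→Calder 7·12=84, Q→Calder 6·19=114, R→Calder 6·6=36, S→Calder 5·12=60, T→Calder 5·17=85. Service cost 379.
{Vance}: service cost 532
{Tring}: service cost 570
Among all 6 size-1 choices, {Calder} is lowest.

Choose Calder only; total service cost 379.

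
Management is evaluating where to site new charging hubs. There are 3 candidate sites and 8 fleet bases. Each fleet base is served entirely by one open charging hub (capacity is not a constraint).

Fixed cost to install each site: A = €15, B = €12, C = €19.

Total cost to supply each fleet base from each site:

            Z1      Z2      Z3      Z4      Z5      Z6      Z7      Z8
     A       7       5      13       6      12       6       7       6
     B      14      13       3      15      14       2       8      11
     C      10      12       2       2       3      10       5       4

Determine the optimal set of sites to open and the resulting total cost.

For any fixed open set, each fleet base goes to its cheapest open site; total = fixed + service.
{C}: Z1→C 10, Z2→C 12, Z3→C 2, Z4→C 2, Z5→C 3, Z6→C 10, Z7→C 5, Z8→C 4. Service 48; fixed 19; total 67.
{A, C}: service 34 + fixed 34 = 68
{B, C}: Z1→C 10, Z2→C 12, Z3→C 2, Z4→C 2, Z5→C 3, Z6→B 2, Z7→C 5, Z8→C 4. Service 40; fixed 31; total 71.
{A, B, C}: service 30 + fixed 46 = 76
No other subset beats 67.

Open C only; minimum total cost 67.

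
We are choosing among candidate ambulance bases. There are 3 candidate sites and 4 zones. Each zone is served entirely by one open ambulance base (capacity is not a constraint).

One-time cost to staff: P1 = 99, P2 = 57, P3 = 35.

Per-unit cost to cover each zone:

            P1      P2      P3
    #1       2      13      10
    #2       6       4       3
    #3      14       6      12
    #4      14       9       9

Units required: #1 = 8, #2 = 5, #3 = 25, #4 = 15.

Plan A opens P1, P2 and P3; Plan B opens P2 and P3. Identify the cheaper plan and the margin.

Plan B is cheaper by 35.

Plan A: {P1, P2, P3}: #1→P1 2·8=16, #2→P3 3·5=15, #3→P2 6·25=150, #4→P2 9·15=135. Service 316; fixed 191; total 507.
Plan B: {P2, P3}: #1→P3 10·8=80, #2→P3 3·5=15, #3→P2 6·25=150, #4→P2 9·15=135. Service 380; fixed 92; total 472.
Difference: |507 − 472| = 35.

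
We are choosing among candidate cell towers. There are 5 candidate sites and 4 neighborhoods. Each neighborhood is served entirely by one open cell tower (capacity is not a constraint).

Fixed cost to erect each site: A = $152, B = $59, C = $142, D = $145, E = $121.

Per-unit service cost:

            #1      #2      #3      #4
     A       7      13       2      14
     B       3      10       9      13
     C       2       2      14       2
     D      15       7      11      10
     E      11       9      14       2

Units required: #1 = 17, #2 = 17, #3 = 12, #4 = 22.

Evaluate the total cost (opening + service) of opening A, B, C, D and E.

Total cost: 755

Each neighborhood is assigned to its cheapest site among the open ones.
{A, B, C, D, E}: #1→C 2·17=34, #2→C 2·17=34, #3→A 2·12=24, #4→C 2·22=44. Service 136; fixed 619; total 755.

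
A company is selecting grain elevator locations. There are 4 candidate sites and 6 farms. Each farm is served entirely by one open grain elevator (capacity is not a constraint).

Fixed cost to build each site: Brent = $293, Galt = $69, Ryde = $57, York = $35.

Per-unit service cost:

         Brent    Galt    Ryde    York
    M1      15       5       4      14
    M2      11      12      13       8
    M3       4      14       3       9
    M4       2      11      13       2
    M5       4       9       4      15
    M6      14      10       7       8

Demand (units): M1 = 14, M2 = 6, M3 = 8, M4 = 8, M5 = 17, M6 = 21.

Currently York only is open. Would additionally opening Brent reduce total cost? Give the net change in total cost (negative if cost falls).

No — net change +66 (cost rises by 66).

Current service cost with {York}: 755.
Adding Brent: each farm re-picks its cheapest; new service cost 528, saving 227.
Extra fixed cost: 293. Net change = 293 − 227 = 66.
(Totals: 790 → 856.)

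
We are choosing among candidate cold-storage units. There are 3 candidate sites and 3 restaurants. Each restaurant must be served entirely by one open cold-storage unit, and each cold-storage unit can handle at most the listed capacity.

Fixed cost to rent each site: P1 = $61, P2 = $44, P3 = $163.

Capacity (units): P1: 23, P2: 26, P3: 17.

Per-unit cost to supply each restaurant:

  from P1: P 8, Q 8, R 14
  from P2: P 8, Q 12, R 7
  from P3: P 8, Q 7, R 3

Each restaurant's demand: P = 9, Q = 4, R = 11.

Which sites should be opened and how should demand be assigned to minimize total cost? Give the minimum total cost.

Minimum total cost: 241

Open {P2}: P→P2 8·9=72, Q→P2 12·4=48, R→P2 7·11=77.
Loads: P2 carries 24/26. Service 197; fixed 44; total 241.
Next best feasible plan costs 286.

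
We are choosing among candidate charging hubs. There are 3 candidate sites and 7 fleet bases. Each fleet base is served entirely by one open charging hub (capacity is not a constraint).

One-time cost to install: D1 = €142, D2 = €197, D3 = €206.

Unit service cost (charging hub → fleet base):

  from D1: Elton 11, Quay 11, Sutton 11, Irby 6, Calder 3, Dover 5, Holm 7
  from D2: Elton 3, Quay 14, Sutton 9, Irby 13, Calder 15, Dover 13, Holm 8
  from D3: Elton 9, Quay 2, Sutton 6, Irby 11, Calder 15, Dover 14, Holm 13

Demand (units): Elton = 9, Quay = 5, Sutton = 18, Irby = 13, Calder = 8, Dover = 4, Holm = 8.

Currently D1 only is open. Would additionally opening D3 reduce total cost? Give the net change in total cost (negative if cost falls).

No — net change +53 (cost rises by 53).

Current service cost with {D1}: 530.
Adding D3: each fleet base re-picks its cheapest; new service cost 377, saving 153.
Extra fixed cost: 206. Net change = 206 − 153 = 53.
(Totals: 672 → 725.)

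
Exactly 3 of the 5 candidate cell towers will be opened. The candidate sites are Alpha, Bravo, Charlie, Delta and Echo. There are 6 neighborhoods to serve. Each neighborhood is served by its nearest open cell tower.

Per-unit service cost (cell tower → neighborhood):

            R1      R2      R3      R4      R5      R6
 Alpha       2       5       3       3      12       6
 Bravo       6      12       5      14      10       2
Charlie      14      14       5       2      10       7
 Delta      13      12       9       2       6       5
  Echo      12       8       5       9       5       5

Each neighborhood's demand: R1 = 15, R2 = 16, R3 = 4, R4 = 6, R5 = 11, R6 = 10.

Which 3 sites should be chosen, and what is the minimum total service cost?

Choose Alpha, Bravo and Echo; total service cost 215.

With exactly 3 open, each neighborhood uses its cheapest among the chosen.
{Alpha, Bravo, Echo}: R1→Alpha 2·15=30, R2→Alpha 5·16=80, R3→Alpha 3·4=12, R4→Alpha 3·6=18, R5→Echo 5·11=55, R6→Bravo 2·10=20. Service cost 215.
{Alpha, Bravo, Delta}: service cost 220
{Alpha, Charlie, Echo}: service cost 239
Among all 10 size-3 choices, {Alpha, Bravo, Echo} is lowest.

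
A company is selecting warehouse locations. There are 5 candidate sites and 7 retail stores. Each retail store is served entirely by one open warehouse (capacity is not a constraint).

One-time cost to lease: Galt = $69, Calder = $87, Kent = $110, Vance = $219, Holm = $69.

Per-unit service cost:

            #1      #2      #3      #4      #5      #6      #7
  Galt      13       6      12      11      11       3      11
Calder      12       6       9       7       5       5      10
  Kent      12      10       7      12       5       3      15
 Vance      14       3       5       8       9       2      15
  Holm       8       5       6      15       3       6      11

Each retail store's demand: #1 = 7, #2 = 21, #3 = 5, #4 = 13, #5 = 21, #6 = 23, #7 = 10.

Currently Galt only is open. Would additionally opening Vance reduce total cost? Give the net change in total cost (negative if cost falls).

No — net change +17 (cost rises by 17).

Current service cost with {Galt}: 830.
Adding Vance: each retail store re-picks its cheapest; new service cost 628, saving 202.
Extra fixed cost: 219. Net change = 219 − 202 = 17.
(Totals: 899 → 916.)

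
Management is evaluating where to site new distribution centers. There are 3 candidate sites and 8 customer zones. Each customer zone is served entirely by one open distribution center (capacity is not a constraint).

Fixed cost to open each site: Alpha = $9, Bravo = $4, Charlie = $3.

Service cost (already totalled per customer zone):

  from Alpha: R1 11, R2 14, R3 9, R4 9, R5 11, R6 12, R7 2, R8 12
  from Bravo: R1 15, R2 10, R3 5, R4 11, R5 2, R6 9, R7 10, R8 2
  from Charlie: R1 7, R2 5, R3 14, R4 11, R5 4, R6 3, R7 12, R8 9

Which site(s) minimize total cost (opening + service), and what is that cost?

For any fixed open set, each customer zone goes to its cheapest open site; total = fixed + service.
{Alpha, Bravo, Charlie}: R1→Charlie 7, R2→Charlie 5, R3→Bravo 5, R4→Alpha 9, R5→Bravo 2, R6→Charlie 3, R7→Alpha 2, R8→Bravo 2. Service 35; fixed 16; total 51.
{Bravo, Charlie}: service 45 + fixed 7 = 52
{Alpha, Charlie}: R1→Charlie 7, R2→Charlie 5, R3→Alpha 9, R4→Alpha 9, R5→Charlie 4, R6→Charlie 3, R7→Alpha 2, R8→Charlie 9. Service 48; fixed 12; total 60.
{Charlie}: service 65 + fixed 3 = 68
No other subset beats 51.

Open Alpha, Bravo and Charlie; minimum total cost 51.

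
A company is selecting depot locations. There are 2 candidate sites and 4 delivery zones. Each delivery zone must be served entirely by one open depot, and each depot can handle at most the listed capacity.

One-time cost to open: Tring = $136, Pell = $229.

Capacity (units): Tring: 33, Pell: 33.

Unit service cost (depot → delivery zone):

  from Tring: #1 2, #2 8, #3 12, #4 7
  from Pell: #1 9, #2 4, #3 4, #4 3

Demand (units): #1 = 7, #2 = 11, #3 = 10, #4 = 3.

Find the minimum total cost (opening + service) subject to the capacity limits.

Minimum total cost: 379

Open {Tring}: #1→Tring 2·7=14, #2→Tring 8·11=88, #3→Tring 12·10=120, #4→Tring 7·3=21.
Loads: Tring carries 31/33. Service 243; fixed 136; total 379.
Next best feasible plan costs 385.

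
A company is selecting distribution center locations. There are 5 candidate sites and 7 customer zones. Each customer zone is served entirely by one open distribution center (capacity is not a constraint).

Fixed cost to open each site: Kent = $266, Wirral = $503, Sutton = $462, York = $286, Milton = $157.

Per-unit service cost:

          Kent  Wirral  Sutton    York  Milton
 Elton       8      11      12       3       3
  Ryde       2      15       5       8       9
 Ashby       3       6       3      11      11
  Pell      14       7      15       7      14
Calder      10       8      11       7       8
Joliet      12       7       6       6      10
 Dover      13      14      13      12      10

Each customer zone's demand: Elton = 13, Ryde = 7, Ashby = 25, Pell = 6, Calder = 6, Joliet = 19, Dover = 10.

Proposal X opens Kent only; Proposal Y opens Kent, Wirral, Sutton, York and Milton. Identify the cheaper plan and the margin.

Proposal X: {Kent}: Elton→Kent 8·13=104, Ryde→Kent 2·7=14, Ashby→Kent 3·25=75, Pell→Kent 14·6=84, Calder→Kent 10·6=60, Joliet→Kent 12·19=228, Dover→Kent 13·10=130. Service 695; fixed 266; total 961.
Proposal Y: {Kent, Wirral, Sutton, York, Milton}: Elton→York 3·13=39, Ryde→Kent 2·7=14, Ashby→Kent 3·25=75, Pell→Wirral 7·6=42, Calder→York 7·6=42, Joliet→Sutton 6·19=114, Dover→Milton 10·10=100. Service 426; fixed 1674; total 2100.
Difference: |961 − 2100| = 1139.

Proposal X is cheaper by 1139.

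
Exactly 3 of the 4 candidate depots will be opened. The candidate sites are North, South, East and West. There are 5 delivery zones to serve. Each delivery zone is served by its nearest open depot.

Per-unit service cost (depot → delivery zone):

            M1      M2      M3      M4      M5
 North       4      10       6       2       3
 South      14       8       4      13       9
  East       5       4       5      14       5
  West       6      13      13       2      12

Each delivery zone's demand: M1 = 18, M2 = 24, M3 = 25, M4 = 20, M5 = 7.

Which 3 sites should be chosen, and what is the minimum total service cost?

Choose North, South and East; total service cost 329.

With exactly 3 open, each delivery zone uses its cheapest among the chosen.
{North, South, East}: M1→North 4·18=72, M2→East 4·24=96, M3→South 4·25=100, M4→North 2·20=40, M5→North 3·7=21. Service cost 329.
{North, East, West}: service cost 354
{South, East, West}: service cost 361
Among all 4 size-3 choices, {North, South, East} is lowest.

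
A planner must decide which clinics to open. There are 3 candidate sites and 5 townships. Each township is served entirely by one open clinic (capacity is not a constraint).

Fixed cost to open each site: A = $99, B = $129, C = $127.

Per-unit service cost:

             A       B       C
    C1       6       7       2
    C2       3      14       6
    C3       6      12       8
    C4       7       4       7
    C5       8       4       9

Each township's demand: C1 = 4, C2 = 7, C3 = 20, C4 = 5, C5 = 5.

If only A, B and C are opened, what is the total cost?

Each township is assigned to its cheapest site among the open ones.
{A, B, C}: C1→C 2·4=8, C2→A 3·7=21, C3→A 6·20=120, C4→B 4·5=20, C5→B 4·5=20. Service 189; fixed 355; total 544.

Total cost: 544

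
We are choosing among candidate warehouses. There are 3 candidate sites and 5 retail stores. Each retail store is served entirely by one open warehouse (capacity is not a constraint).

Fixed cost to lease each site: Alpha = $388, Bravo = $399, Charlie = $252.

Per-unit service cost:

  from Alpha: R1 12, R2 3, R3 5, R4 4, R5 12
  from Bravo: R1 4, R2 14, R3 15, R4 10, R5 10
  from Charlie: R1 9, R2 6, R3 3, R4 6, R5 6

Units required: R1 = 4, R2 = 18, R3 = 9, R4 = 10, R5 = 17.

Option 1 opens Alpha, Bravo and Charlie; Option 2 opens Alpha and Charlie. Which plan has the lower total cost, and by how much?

Option 1: {Alpha, Bravo, Charlie}: R1→Bravo 4·4=16, R2→Alpha 3·18=54, R3→Charlie 3·9=27, R4→Alpha 4·10=40, R5→Charlie 6·17=102. Service 239; fixed 1039; total 1278.
Option 2: {Alpha, Charlie}: R1→Charlie 9·4=36, R2→Alpha 3·18=54, R3→Charlie 3·9=27, R4→Alpha 4·10=40, R5→Charlie 6·17=102. Service 259; fixed 640; total 899.
Difference: |1278 − 899| = 379.

Option 2 is cheaper by 379.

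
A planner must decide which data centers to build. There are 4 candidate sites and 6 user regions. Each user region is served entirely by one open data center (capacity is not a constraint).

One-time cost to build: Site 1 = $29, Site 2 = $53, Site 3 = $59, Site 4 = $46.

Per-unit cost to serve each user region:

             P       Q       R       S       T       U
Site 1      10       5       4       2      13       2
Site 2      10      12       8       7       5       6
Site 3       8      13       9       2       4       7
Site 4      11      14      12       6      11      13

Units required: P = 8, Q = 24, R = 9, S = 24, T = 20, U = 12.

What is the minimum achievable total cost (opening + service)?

For any fixed open set, each user region goes to its cheapest open site; total = fixed + service.
{Site 1, Site 3}: P→Site 3 8·8=64, Q→Site 1 5·24=120, R→Site 1 4·9=36, S→Site 1 2·24=48, T→Site 3 4·20=80, U→Site 1 2·12=24. Service 372; fixed 88; total 460.
{Site 1, Site 2}: service 408 + fixed 82 = 490
{Site 1, Site 3, Site 4}: P→Site 3 8·8=64, Q→Site 1 5·24=120, R→Site 1 4·9=36, S→Site 1 2·24=48, T→Site 3 4·20=80, U→Site 1 2·12=24. Service 372; fixed 134; total 506.
{Site 1, Site 2, Site 3, Site 4}: P→Site 3 8·8=64, Q→Site 1 5·24=120, R→Site 1 4·9=36, S→Site 1 2·24=48, T→Site 3 4·20=80, U→Site 1 2·12=24. Service 372; fixed 187; total 559.
No other subset beats 460.

Minimum total cost: 460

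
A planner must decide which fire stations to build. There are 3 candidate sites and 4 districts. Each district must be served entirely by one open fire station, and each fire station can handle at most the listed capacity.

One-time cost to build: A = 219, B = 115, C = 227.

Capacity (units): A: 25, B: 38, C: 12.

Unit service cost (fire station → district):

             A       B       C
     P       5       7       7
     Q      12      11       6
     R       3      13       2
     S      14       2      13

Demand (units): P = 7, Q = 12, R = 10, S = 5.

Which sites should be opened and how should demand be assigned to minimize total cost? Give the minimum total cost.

Open {B}: P→B 7·7=49, Q→B 11·12=132, R→B 13·10=130, S→B 2·5=10.
Loads: B carries 34/38. Service 321; fixed 115; total 436.
Next best feasible plan costs 541.

Minimum total cost: 436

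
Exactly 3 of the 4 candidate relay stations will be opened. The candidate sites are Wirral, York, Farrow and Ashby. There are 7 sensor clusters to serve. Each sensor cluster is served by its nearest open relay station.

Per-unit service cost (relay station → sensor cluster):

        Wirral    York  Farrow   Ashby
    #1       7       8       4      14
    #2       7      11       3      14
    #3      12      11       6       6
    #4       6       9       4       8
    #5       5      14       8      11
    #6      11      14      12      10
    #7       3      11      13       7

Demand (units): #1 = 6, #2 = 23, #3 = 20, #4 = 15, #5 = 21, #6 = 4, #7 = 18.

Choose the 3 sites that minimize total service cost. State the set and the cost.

With exactly 3 open, each sensor cluster uses its cheapest among the chosen.
{Wirral, Farrow, Ashby}: #1→Farrow 4·6=24, #2→Farrow 3·23=69, #3→Farrow 6·20=120, #4→Farrow 4·15=60, #5→Wirral 5·21=105, #6→Ashby 10·4=40, #7→Wirral 3·18=54. Service cost 472.
{Wirral, York, Farrow}: service cost 476
{York, Farrow, Ashby}: service cost 607
Among all 4 size-3 choices, {Wirral, Farrow, Ashby} is lowest.

Choose Wirral, Farrow and Ashby; total service cost 472.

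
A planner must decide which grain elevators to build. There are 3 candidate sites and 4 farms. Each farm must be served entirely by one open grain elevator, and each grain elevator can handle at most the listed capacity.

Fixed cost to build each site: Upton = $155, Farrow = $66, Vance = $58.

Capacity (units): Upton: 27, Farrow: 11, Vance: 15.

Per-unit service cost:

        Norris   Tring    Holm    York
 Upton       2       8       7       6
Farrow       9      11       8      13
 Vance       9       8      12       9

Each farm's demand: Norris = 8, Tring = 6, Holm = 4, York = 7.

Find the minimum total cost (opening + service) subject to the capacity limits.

Open {Upton}: Norris→Upton 2·8=16, Tring→Upton 8·6=48, Holm→Upton 7·4=28, York→Upton 6·7=42.
Loads: Upton carries 25/27. Service 134; fixed 155; total 289.
Next best feasible plan costs 347.

Minimum total cost: 289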